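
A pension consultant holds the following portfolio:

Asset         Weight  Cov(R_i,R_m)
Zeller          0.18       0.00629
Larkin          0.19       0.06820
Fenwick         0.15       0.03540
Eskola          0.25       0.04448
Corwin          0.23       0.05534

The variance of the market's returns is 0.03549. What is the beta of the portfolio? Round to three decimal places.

β_Zeller = 0.00629 / 0.03549 = 0.1772
β_Larkin = 0.06820 / 0.03549 = 1.9217
β_Fenwick = 0.03540 / 0.03549 = 0.9975
β_Eskola = 0.04448 / 0.03549 = 1.2533
β_Corwin = 0.05534 / 0.03549 = 1.5593
β_P = Σ w_i β_i = 0.18×0.1772 + 0.19×1.9217 + 0.15×0.9975 + 0.25×1.2533 + 0.23×1.5593 = 1.2186

1.219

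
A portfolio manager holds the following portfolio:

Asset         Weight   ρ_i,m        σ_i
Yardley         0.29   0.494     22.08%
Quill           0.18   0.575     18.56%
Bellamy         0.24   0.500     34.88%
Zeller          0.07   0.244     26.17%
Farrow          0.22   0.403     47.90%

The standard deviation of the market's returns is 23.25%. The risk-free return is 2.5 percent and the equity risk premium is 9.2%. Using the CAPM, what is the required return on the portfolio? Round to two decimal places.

β_Yardley = 0.494 × 22.08% / 23.25% = 0.4691
β_Quill = 0.575 × 18.56% / 23.25% = 0.4590
β_Bellamy = 0.500 × 34.88% / 23.25% = 0.7501
β_Zeller = 0.244 × 26.17% / 23.25% = 0.2746
β_Farrow = 0.403 × 47.90% / 23.25% = 0.8303
β_P = Σ w_i β_i = 0.29×0.4691 + 0.18×0.4590 + 0.24×0.7501 + 0.07×0.2746 + 0.22×0.8303 = 0.6006
E(R_P) = R_f + β_P × MRP = 2.5% + 0.6006 × 9.2% = 8.03%

8.03%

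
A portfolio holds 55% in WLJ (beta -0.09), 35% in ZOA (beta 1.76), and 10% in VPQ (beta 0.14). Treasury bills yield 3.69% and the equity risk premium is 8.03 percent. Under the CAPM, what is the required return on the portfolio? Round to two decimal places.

β_P = Σ w_i β_i = 0.55×-0.09 + 0.35×1.76 + 0.10×0.14 = 0.5805
E(R_P) = R_f + β_P × MRP = 3.69% + 0.5805 × 8.03% = 8.35%

8.35%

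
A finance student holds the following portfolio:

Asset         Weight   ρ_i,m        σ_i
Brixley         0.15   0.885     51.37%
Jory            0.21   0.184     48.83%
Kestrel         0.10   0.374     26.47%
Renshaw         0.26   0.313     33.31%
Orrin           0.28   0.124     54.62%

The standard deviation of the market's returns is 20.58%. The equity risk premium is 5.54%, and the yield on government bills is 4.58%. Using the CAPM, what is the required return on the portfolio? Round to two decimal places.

β_Brixley = 0.885 × 51.37% / 20.58% = 2.2091
β_Jory = 0.184 × 48.83% / 20.58% = 0.4366
β_Kestrel = 0.374 × 26.47% / 20.58% = 0.4810
β_Renshaw = 0.313 × 33.31% / 20.58% = 0.5066
β_Orrin = 0.124 × 54.62% / 20.58% = 0.3291
β_P = Σ w_i β_i = 0.15×2.2091 + 0.21×0.4366 + 0.10×0.4810 + 0.26×0.5066 + 0.28×0.3291 = 0.6950
E(R_P) = R_f + β_P × MRP = 4.58% + 0.6950 × 5.54% = 8.43%

8.43%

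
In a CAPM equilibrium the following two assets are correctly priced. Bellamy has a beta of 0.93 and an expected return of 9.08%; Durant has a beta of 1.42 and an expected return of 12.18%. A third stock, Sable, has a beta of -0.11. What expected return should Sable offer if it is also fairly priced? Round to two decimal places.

2.50%

MRP (SML slope) = (12.18% − 9.08%) / (1.42 − 0.93) = 3.10% / 0.49 = 6.3265%
R_f (intercept) = 9.08% − 0.93 × 6.3265% = 3.1964%
E(R_Sable) = R_f + β × MRP = 3.1964% + -0.11 × 6.3265% = 2.50%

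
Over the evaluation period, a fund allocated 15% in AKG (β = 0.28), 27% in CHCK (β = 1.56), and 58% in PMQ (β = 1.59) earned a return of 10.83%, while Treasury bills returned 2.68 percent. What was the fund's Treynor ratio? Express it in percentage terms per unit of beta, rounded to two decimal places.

β_P = 0.15×0.28 + 0.27×1.56 + 0.58×1.59 = 1.3854
Treynor = (R_P − R_f) / β_P = (10.83% − 2.68%) / 1.3854 = 8.15% / 1.3854 = 5.88%

5.88%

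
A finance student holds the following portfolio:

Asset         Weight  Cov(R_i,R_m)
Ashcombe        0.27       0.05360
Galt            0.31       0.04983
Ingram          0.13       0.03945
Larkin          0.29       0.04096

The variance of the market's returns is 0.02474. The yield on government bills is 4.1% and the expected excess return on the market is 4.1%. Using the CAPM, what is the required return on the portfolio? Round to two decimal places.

β_Ashcombe = 0.05360 / 0.02474 = 2.1665
β_Galt = 0.04983 / 0.02474 = 2.0141
β_Ingram = 0.03945 / 0.02474 = 1.5946
β_Larkin = 0.04096 / 0.02474 = 1.6556
β_P = Σ w_i β_i = 0.27×2.1665 + 0.31×2.0141 + 0.13×1.5946 + 0.29×1.6556 = 1.8967
E(R_P) = R_f + β_P × MRP = 4.1% + 1.8967 × 4.1% = 11.88%

11.88%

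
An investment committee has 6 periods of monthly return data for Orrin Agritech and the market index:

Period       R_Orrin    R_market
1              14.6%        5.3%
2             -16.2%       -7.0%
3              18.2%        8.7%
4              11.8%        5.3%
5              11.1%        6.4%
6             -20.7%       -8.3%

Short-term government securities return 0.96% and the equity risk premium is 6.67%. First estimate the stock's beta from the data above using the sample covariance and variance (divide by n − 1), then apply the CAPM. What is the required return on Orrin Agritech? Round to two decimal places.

Mean R_i = (14.6 − 16.2 + 18.2 + 11.8 + 11.1 − 20.7) / 6 = 3.1333%
Mean R_m = (5.3 − 7.0 + 8.7 + 5.3 + 6.4 − 8.3) / 6 = 1.7333%
Σ(R_i − R̄_i)(R_m − R̄_m) = 621.9233  ⇒  Cov = 621.9233 / 5 = 124.3847
Σ(R_m − R̄_m)² = 272.6933  ⇒  Var(R_m) = 272.6933 / 5 = 54.5387
β = Cov / Var(R_m) = 124.3847 / 54.5387 = 2.2807
E(R) = R_f + β × MRP = 0.96% + 2.2807 × 6.67% = 16.17%

16.17%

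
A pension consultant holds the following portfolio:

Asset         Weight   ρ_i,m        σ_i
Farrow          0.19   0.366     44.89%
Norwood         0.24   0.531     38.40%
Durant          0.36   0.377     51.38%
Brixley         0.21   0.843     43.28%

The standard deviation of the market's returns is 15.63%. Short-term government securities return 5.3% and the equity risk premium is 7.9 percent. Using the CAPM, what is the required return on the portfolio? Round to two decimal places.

16.75%

β_Farrow = 0.366 × 44.89% / 15.63% = 1.0512
β_Norwood = 0.531 × 38.40% / 15.63% = 1.3046
β_Durant = 0.377 × 51.38% / 15.63% = 1.2393
β_Brixley = 0.843 × 43.28% / 15.63% = 2.3343
β_P = Σ w_i β_i = 0.19×1.0512 + 0.24×1.3046 + 0.36×1.2393 + 0.21×2.3343 = 1.4492
E(R_P) = R_f + β_P × MRP = 5.3% + 1.4492 × 7.9% = 16.75%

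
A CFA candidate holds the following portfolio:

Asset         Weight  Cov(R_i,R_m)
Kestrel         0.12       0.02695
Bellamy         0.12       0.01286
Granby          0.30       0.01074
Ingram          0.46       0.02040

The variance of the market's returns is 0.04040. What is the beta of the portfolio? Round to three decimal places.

β_Kestrel = 0.02695 / 0.04040 = 0.6671
β_Bellamy = 0.01286 / 0.04040 = 0.3183
β_Granby = 0.01074 / 0.04040 = 0.2658
β_Ingram = 0.02040 / 0.04040 = 0.5050
β_P = Σ w_i β_i = 0.12×0.6671 + 0.12×0.3183 + 0.30×0.2658 + 0.46×0.5050 = 0.4303

0.430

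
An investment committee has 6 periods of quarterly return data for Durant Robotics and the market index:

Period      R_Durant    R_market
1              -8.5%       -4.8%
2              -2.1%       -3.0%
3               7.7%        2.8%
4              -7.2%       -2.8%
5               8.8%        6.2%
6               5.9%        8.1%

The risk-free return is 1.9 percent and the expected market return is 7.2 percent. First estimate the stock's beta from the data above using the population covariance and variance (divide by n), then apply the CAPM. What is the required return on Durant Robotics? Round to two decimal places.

8.72%

Mean R_i = (-8.5 − 2.1 + 7.7 − 7.2 + 8.8 + 5.9) / 6 = 0.7667%
Mean R_m = (-4.8 − 3.0 + 2.8 − 2.8 + 6.2 + 8.1) / 6 = 1.0833%
Σ(R_i − R̄_i)(R_m − R̄_m) = 186.1867  ⇒  Cov = 186.1867 / 6 = 31.0311
Σ(R_m − R̄_m)² = 144.7283  ⇒  Var(R_m) = 144.7283 / 6 = 24.1214
β = Cov / Var(R_m) = 31.0311 / 24.1214 = 1.2865
MRP = 7.2% − 1.9% = 5.30%
E(R) = R_f + β × MRP = 1.9% + 1.2865 × 5.3% = 8.72%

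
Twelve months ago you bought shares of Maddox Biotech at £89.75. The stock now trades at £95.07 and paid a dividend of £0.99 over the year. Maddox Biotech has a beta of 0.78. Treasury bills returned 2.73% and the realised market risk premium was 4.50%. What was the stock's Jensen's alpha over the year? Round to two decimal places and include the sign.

Realised HPR = (P1 + D1 − P0) / P0 = (95.07 + 0.99 − 89.75) / 89.75 = 6.31 / 89.75 = 7.0306%
CAPM required = R_f + β·MRP = 2.73% + 0.78 × 4.50% = 6.2400%
α = realised − required = 7.0306% − 6.2400% = +0.79%

+0.79%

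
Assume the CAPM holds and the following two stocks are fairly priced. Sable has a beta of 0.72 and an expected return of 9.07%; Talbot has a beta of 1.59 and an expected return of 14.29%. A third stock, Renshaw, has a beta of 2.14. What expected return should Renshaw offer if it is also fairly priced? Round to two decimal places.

MRP (SML slope) = (14.29% − 9.07%) / (1.59 − 0.72) = 5.22% / 0.87 = 6.0000%
R_f (intercept) = 9.07% − 0.72 × 6.0000% = 4.7500%
E(R_Renshaw) = R_f + β × MRP = 4.7500% + 2.14 × 6.0000% = 17.59%

17.59%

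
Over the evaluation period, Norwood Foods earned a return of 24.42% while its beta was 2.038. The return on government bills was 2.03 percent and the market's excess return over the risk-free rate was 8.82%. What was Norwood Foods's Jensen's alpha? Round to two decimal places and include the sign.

CAPM benchmark = R_f + β(R_m − R_f) = 2.03% + 2.038 × 8.82% = 20.00516%
α = actual − benchmark = 24.42% − 20.00516% = +4.41%

+4.41%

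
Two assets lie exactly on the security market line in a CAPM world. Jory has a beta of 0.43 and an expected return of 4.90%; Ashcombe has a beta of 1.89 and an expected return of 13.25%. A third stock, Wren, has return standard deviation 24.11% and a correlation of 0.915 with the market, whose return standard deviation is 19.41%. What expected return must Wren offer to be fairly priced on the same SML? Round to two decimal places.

MRP = (13.25% − 4.90%) / (1.89 − 0.43) = 5.7192%
R_f = 4.90% − 0.43 × 5.7192% = 2.4407%
β_Wren = ρ·σ_i/σ_m = 0.915 × 24.11 / 19.41 = 1.1366
E(R_Wren) = R_f + β × MRP = 2.4407% + 1.1366 × 5.7192% = 8.94%

8.94%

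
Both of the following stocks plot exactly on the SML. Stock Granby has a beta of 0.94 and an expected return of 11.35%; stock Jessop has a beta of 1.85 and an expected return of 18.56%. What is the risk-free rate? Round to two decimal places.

3.90%

Both satisfy E(R) = R_f + β·MRP, so the slope of the SML is
MRP = (18.56% − 11.35%) / (1.85 − 0.94) = 7.21% / 0.91 = 7.9231%
R_f = E(R_Granby) − β_Granby·MRP = 11.35% − 0.94 × 7.9231% = 3.9023%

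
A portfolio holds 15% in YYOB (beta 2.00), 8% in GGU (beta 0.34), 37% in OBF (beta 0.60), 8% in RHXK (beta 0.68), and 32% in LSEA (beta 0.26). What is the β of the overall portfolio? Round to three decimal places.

0.687

β_P = Σ w_i β_i = 0.15×2.00 + 0.08×0.34 + 0.37×0.60 + 0.08×0.68 + 0.32×0.26 = 0.6868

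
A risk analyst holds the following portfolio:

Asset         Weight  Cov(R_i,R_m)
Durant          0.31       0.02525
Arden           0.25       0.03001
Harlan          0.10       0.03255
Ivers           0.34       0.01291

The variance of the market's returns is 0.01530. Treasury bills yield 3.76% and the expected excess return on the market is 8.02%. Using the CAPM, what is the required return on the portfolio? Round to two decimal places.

β_Durant = 0.02525 / 0.01530 = 1.6503
β_Arden = 0.03001 / 0.01530 = 1.9614
β_Harlan = 0.03255 / 0.01530 = 2.1275
β_Ivers = 0.01291 / 0.01530 = 0.8438
β_P = Σ w_i β_i = 0.31×1.6503 + 0.25×1.9614 + 0.10×2.1275 + 0.34×0.8438 = 1.5016
E(R_P) = R_f + β_P × MRP = 3.76% + 1.5016 × 8.02% = 15.80%

15.80%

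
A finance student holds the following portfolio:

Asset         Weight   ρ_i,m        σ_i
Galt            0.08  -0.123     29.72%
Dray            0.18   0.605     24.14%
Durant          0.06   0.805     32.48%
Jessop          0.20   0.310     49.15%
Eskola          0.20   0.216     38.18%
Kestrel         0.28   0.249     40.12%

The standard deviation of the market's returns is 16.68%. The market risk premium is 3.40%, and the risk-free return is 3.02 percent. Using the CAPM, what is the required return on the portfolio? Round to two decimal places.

5.34%

β_Galt = -0.123 × 29.72% / 16.68% = -0.2192
β_Dray = 0.605 × 24.14% / 16.68% = 0.8756
β_Durant = 0.805 × 32.48% / 16.68% = 1.5675
β_Jessop = 0.310 × 49.15% / 16.68% = 0.9135
β_Eskola = 0.216 × 38.18% / 16.68% = 0.4944
β_Kestrel = 0.249 × 40.12% / 16.68% = 0.5989
β_P = Σ w_i β_i = 0.08×-0.2192 + 0.18×0.8756 + 0.06×1.5675 + 0.20×0.9135 + 0.20×0.4944 + 0.28×0.5989 = 0.6834
E(R_P) = R_f + β_P × MRP = 3.02% + 0.6834 × 3.40% = 5.34%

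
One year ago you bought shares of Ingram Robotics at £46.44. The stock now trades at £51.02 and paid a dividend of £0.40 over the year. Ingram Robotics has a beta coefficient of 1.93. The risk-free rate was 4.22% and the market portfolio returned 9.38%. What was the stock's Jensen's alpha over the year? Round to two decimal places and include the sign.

-3.46%

Realised HPR = (P1 + D1 − P0) / P0 = (51.02 + 0.40 − 46.44) / 46.44 = 4.98 / 46.44 = 10.7235%
MRP = 9.38% − 4.22% = 5.16%
CAPM required = R_f + β·MRP = 4.22% + 1.93 × 5.16% = 14.1788%
α = realised − required = 10.7235% − 14.1788% = -3.46%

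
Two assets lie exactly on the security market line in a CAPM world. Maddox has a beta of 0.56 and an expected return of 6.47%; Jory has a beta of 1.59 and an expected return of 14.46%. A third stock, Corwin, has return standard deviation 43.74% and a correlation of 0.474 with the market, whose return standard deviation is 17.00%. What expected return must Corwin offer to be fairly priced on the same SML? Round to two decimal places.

MRP = (14.46% − 6.47%) / (1.59 − 0.56) = 7.7573%
R_f = 6.47% − 0.56 × 7.7573% = 2.1259%
β_Corwin = ρ·σ_i/σ_m = 0.474 × 43.74 / 17.00 = 1.2196
E(R_Corwin) = R_f + β × MRP = 2.1259% + 1.2196 × 7.7573% = 11.59%

11.59%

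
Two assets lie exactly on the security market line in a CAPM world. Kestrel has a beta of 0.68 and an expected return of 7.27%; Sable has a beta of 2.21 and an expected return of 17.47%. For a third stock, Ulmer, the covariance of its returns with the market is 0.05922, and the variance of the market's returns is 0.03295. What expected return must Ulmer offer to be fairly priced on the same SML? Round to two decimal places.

MRP = (17.47% − 7.27%) / (2.21 − 0.68) = 6.6667%
R_f = 7.27% − 0.68 × 6.6667% = 2.7366%
β_Ulmer = Cov / Var(R_m) = 0.05922 / 0.03295 = 1.7973
E(R_Ulmer) = R_f + β × MRP = 2.7366% + 1.7973 × 6.6667% = 14.72%

14.72%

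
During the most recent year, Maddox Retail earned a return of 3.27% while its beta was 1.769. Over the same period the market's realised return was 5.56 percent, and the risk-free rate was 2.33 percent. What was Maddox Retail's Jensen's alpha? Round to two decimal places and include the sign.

Market excess return = 5.56% − 2.33% = 3.23%
CAPM benchmark = R_f + β(R_m − R_f) = 2.33% + 1.769 × 3.23% = 8.04387%
α = actual − benchmark = 3.27% − 8.04387% = -4.77%

-4.77%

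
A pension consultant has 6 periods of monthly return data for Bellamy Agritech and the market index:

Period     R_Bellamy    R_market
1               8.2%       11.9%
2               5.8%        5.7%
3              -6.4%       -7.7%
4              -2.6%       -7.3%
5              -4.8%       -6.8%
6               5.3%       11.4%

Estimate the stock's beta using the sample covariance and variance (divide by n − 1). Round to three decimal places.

0.628

Mean R_i = (8.2 + 5.8 − 6.4 − 2.6 − 4.8 + 5.3) / 6 = 0.9167%
Mean R_m = (11.9 + 5.7 − 7.7 − 7.3 − 6.8 + 11.4) / 6 = 1.2000%
Σ(R_i − R̄_i)(R_m − R̄_m) = 285.3600  ⇒  Cov = 285.3600 / 5 = 57.0720
Σ(R_m − R̄_m)² = 454.2400  ⇒  Var(R_m) = 454.2400 / 5 = 90.8480
β = Cov / Var(R_m) = 57.0720 / 90.8480 = 0.6282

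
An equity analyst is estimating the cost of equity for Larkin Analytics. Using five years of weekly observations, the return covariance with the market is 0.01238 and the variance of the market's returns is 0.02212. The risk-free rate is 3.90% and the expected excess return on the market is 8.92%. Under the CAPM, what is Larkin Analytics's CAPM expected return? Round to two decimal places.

β = Cov(R_i, R_m) / Var(R_m) = 0.01238 / 0.02212 = 0.5597
E(R) = R_f + β × MRP = 3.90% + 0.5597 × 8.92% = 8.89%

8.89%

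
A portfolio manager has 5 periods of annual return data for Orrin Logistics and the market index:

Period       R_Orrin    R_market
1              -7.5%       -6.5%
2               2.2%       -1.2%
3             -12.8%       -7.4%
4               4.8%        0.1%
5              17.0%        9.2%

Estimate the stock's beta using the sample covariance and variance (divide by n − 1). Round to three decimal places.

1.712

Mean R_i = (-7.5 + 2.2 − 12.8 + 4.8 + 17.0) / 5 = 0.7400%
Mean R_m = (-6.5 − 1.2 − 7.4 + 0.1 + 9.2) / 5 = -1.1600%
Σ(R_i − R̄_i)(R_m − R̄_m) = 302.0020  ⇒  Cov = 302.0020 / 4 = 75.5005
Σ(R_m − R̄_m)² = 176.3720  ⇒  Var(R_m) = 176.3720 / 4 = 44.0930
β = Cov / Var(R_m) = 75.5005 / 44.0930 = 1.7123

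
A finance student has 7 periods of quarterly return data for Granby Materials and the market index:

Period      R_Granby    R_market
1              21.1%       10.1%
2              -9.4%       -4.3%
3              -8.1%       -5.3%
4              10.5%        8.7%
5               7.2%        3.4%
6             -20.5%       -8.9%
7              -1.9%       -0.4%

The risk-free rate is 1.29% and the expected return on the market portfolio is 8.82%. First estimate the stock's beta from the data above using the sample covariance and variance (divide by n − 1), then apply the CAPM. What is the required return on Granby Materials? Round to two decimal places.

15.60%

Mean R_i = (21.1 − 9.4 − 8.1 + 10.5 + 7.2 − 20.5 − 1.9) / 7 = -0.1571%
Mean R_m = (10.1 − 4.3 − 5.3 + 8.7 + 3.4 − 8.9 − 0.4) / 7 = 0.4714%
Σ(R_i − R̄_i)(R_m − R̄_m) = 596.0186  ⇒  Cov = 596.0186 / 6 = 99.3364
Σ(R_m − R̄_m)² = 313.6543  ⇒  Var(R_m) = 313.6543 / 6 = 52.2757
β = Cov / Var(R_m) = 99.3364 / 52.2757 = 1.9002
MRP = 8.82% − 1.29% = 7.53%
E(R) = R_f + β × MRP = 1.29% + 1.9002 × 7.53% = 15.60%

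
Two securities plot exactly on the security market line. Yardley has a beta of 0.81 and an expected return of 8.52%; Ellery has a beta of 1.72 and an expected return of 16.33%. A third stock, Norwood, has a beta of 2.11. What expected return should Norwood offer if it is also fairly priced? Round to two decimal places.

19.68%

MRP (SML slope) = (16.33% − 8.52%) / (1.72 − 0.81) = 7.81% / 0.91 = 8.5824%
R_f (intercept) = 8.52% − 0.81 × 8.5824% = 1.5683%
E(R_Norwood) = R_f + β × MRP = 1.5683% + 2.11 × 8.5824% = 19.68%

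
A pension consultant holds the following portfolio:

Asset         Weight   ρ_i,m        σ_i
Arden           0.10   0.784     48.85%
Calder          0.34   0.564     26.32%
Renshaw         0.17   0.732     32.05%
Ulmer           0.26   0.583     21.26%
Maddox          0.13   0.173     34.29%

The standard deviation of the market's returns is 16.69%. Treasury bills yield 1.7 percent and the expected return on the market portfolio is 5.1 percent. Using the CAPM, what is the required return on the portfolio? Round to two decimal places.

5.13%

β_Arden = 0.784 × 48.85% / 16.69% = 2.2947
β_Calder = 0.564 × 26.32% / 16.69% = 0.8894
β_Renshaw = 0.732 × 32.05% / 16.69% = 1.4057
β_Ulmer = 0.583 × 21.26% / 16.69% = 0.7426
β_Maddox = 0.173 × 34.29% / 16.69% = 0.3554
β_P = Σ w_i β_i = 0.10×2.2947 + 0.34×0.8894 + 0.17×1.4057 + 0.26×0.7426 + 0.13×0.3554 = 1.0101
MRP = 5.1% − 1.7% = 3.40%
E(R_P) = R_f + β_P × MRP = 1.7% + 1.0101 × 3.4% = 5.13%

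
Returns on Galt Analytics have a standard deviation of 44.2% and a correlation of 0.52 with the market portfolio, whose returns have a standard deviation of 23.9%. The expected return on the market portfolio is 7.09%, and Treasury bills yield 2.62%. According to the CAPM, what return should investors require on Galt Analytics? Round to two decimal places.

β = ρ × σ_i / σ_m = 0.52 × 44.2% / 23.9% = 0.9617
MRP = 7.09% − 2.62% = 4.47%
E(R) = 2.62% + 0.9617 × 4.47% = 6.92%

6.92%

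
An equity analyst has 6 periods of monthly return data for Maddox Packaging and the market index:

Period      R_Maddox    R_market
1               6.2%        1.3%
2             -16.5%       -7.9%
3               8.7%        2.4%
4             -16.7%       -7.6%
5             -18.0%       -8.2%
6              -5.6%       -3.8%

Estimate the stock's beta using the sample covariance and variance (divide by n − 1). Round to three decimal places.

Mean R_i = (6.2 − 16.5 + 8.7 − 16.7 − 18.0 − 5.6) / 6 = -6.9833%
Mean R_m = (1.3 − 7.9 + 2.4 − 7.6 − 8.2 − 3.8) / 6 = -3.9667%
Σ(R_i − R̄_i)(R_m − R̄_m) = 288.8867  ⇒  Cov = 288.8867 / 5 = 57.7773
Σ(R_m − R̄_m)² = 114.8933  ⇒  Var(R_m) = 114.8933 / 5 = 22.9787
β = Cov / Var(R_m) = 57.7773 / 22.9787 = 2.5144

2.514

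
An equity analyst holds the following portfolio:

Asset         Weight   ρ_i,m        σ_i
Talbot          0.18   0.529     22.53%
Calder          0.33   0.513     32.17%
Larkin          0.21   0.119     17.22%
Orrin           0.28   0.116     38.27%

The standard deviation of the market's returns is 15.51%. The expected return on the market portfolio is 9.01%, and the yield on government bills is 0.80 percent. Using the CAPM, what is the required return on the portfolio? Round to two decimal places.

β_Talbot = 0.529 × 22.53% / 15.51% = 0.7684
β_Calder = 0.513 × 32.17% / 15.51% = 1.0640
β_Larkin = 0.119 × 17.22% / 15.51% = 0.1321
β_Orrin = 0.116 × 38.27% / 15.51% = 0.2862
β_P = Σ w_i β_i = 0.18×0.7684 + 0.33×1.0640 + 0.21×0.1321 + 0.28×0.2862 = 0.5973
MRP = 9.01% − 0.80% = 8.21%
E(R_P) = R_f + β_P × MRP = 0.80% + 0.5973 × 8.21% = 5.70%

5.70%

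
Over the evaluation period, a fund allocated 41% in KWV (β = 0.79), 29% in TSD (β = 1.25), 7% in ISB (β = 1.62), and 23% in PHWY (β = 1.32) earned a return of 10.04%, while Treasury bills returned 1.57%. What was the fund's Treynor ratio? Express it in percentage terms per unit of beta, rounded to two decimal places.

β_P = 0.41×0.79 + 0.29×1.25 + 0.07×1.62 + 0.23×1.32 = 1.1034
Treynor = (R_P − R_f) / β_P = (10.04% − 1.57%) / 1.1034 = 8.47% / 1.1034 = 7.68%

7.68%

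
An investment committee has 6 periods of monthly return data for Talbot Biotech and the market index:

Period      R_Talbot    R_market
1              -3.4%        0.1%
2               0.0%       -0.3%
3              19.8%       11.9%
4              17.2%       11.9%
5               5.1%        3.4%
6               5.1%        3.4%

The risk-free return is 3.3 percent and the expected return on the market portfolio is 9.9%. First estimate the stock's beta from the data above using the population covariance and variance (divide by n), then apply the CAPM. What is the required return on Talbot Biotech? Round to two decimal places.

Mean R_i = (-3.4 + 0.0 + 19.8 + 17.2 + 5.1 + 5.1) / 6 = 7.3000%
Mean R_m = (0.1 − 0.3 + 11.9 + 11.9 + 3.4 + 3.4) / 6 = 5.0667%
Σ(R_i − R̄_i)(R_m − R̄_m) = 252.7200  ⇒  Cov = 252.7200 / 6 = 42.1200
Σ(R_m − R̄_m)² = 152.4133  ⇒  Var(R_m) = 152.4133 / 6 = 25.4022
β = Cov / Var(R_m) = 42.1200 / 25.4022 = 1.6581
MRP = 9.9% − 3.3% = 6.60%
E(R) = R_f + β × MRP = 3.3% + 1.6581 × 6.6% = 14.24%

14.24%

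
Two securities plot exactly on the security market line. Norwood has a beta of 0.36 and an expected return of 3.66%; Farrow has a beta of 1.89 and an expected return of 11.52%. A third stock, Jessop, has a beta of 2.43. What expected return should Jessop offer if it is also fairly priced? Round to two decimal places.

MRP (SML slope) = (11.52% − 3.66%) / (1.89 − 0.36) = 7.86% / 1.53 = 5.1373%
R_f (intercept) = 3.66% − 0.36 × 5.1373% = 1.8106%
E(R_Jessop) = R_f + β × MRP = 1.8106% + 2.43 × 5.1373% = 14.29%

14.29%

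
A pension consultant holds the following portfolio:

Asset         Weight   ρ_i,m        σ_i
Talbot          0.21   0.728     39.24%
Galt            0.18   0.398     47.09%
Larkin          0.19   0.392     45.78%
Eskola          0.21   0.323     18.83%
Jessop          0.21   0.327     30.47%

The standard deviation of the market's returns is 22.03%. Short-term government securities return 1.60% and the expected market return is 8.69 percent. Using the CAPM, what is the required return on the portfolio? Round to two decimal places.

β_Talbot = 0.728 × 39.24% / 22.03% = 1.2967
β_Galt = 0.398 × 47.09% / 22.03% = 0.8507
β_Larkin = 0.392 × 45.78% / 22.03% = 0.8146
β_Eskola = 0.323 × 18.83% / 22.03% = 0.2761
β_Jessop = 0.327 × 30.47% / 22.03% = 0.4523
β_P = Σ w_i β_i = 0.21×1.2967 + 0.18×0.8507 + 0.19×0.8146 + 0.21×0.2761 + 0.21×0.4523 = 0.7332
MRP = 8.69% − 1.60% = 7.09%
E(R_P) = R_f + β_P × MRP = 1.60% + 0.7332 × 7.09% = 6.80%

6.80%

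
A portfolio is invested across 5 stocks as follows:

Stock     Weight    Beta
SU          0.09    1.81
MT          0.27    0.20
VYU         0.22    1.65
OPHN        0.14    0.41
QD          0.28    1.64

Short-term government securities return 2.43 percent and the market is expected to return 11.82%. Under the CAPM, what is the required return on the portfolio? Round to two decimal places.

β_P = Σ w_i β_i = 0.09×1.81 + 0.27×0.20 + 0.22×1.65 + 0.14×0.41 + 0.28×1.64 = 1.0965
MRP = 11.82% − 2.43% = 9.39%
E(R_P) = R_f + β_P × MRP = 2.43% + 1.0965 × 9.39% = 12.73%

12.73%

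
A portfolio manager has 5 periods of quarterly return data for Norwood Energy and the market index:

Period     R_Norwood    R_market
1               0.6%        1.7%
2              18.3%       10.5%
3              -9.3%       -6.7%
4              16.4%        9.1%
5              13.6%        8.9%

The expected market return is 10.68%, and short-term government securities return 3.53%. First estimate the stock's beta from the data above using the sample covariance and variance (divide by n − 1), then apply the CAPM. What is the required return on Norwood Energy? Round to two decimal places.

Mean R_i = (0.6 + 18.3 − 9.3 + 16.4 + 13.6) / 5 = 7.9200%
Mean R_m = (1.7 + 10.5 − 6.7 + 9.1 + 8.9) / 5 = 4.7000%
Σ(R_i − R̄_i)(R_m − R̄_m) = 339.6400  ⇒  Cov = 339.6400 / 4 = 84.9100
Σ(R_m − R̄_m)² = 209.6000  ⇒  Var(R_m) = 209.6000 / 4 = 52.4000
β = Cov / Var(R_m) = 84.9100 / 52.4000 = 1.6204
MRP = 10.68% − 3.53% = 7.15%
E(R) = R_f + β × MRP = 3.53% + 1.6204 × 7.15% = 15.12%

15.12%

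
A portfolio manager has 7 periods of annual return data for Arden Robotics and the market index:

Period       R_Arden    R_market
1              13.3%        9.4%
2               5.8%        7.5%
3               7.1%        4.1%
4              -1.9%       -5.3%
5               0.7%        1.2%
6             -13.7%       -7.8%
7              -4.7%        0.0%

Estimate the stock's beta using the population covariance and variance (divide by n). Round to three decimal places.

1.279

Mean R_i = (13.3 + 5.8 + 7.1 − 1.9 + 0.7 − 13.7 − 4.7) / 7 = 0.9429%
Mean R_m = (9.4 + 7.5 + 4.1 − 5.3 + 1.2 − 7.8 + 0.0) / 7 = 1.3000%
Σ(R_i − R̄_i)(R_m − R̄_m) = 306.8200  ⇒  Cov = 306.8200 / 7 = 43.8314
Σ(R_m − R̄_m)² = 239.9600  ⇒  Var(R_m) = 239.9600 / 7 = 34.2800
β = Cov / Var(R_m) = 43.8314 / 34.2800 = 1.2786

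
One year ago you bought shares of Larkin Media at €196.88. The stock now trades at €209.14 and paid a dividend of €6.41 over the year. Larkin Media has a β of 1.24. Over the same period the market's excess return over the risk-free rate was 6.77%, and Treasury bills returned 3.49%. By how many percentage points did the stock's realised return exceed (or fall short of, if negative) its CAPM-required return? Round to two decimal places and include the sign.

-2.40%

Realised HPR = (P1 + D1 − P0) / P0 = (209.14 + 6.41 − 196.88) / 196.88 = 18.67 / 196.88 = 9.4829%
CAPM required = R_f + β·MRP = 3.49% + 1.24 × 6.77% = 11.8848%
α = realised − required = 9.4829% − 11.8848% = -2.40%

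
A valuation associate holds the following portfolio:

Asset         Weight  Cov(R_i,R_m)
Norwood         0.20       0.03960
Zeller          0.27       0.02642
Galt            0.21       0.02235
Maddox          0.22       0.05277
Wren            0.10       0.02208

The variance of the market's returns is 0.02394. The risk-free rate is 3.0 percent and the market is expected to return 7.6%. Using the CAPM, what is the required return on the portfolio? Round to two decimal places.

9.45%

β_Norwood = 0.03960 / 0.02394 = 1.6541
β_Zeller = 0.02642 / 0.02394 = 1.1036
β_Galt = 0.02235 / 0.02394 = 0.9336
β_Maddox = 0.05277 / 0.02394 = 2.2043
β_Wren = 0.02208 / 0.02394 = 0.9223
β_P = Σ w_i β_i = 0.20×1.6541 + 0.27×1.1036 + 0.21×0.9336 + 0.22×2.2043 + 0.10×0.9223 = 1.4020
MRP = 7.6% − 3.0% = 4.60%
E(R_P) = R_f + β_P × MRP = 3.0% + 1.4020 × 4.6% = 9.45%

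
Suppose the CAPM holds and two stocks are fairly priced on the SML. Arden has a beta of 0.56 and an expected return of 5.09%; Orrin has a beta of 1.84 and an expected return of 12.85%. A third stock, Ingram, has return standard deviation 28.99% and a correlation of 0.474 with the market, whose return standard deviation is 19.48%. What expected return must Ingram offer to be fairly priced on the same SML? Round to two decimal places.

MRP = (12.85% − 5.09%) / (1.84 − 0.56) = 6.0625%
R_f = 5.09% − 0.56 × 6.0625% = 1.6950%
β_Ingram = ρ·σ_i/σ_m = 0.474 × 28.99 / 19.48 = 0.7054
E(R_Ingram) = R_f + β × MRP = 1.6950% + 0.7054 × 6.0625% = 5.97%

5.97%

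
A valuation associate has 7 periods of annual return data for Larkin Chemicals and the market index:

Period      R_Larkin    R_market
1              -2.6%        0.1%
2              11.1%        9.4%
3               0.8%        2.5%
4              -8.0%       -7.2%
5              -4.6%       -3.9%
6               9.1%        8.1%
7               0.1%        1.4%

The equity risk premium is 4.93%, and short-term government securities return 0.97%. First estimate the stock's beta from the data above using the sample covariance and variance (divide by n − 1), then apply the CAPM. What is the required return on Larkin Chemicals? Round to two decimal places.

Mean R_i = (-2.6 + 11.1 + 0.8 − 8.0 − 4.6 + 9.1 + 0.1) / 7 = 0.8429%
Mean R_m = (0.1 + 9.4 + 2.5 − 7.2 − 3.9 + 8.1 + 1.4) / 7 = 1.4857%
Σ(R_i − R̄_i)(R_m − R̄_m) = 246.7043  ⇒  Cov = 246.7043 / 6 = 41.1174
Σ(R_m − R̄_m)² = 213.7886  ⇒  Var(R_m) = 213.7886 / 6 = 35.6314
β = Cov / Var(R_m) = 41.1174 / 35.6314 = 1.1540
E(R) = R_f + β × MRP = 0.97% + 1.1540 × 4.93% = 6.66%

6.66%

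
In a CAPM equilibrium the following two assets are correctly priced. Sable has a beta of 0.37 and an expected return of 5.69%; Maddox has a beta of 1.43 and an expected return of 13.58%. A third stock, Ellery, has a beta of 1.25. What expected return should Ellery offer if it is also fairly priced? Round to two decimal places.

12.24%

MRP (SML slope) = (13.58% − 5.69%) / (1.43 − 0.37) = 7.89% / 1.06 = 7.4434%
R_f (intercept) = 5.69% − 0.37 × 7.4434% = 2.9359%
E(R_Ellery) = R_f + β × MRP = 2.9359% + 1.25 × 7.4434% = 12.24%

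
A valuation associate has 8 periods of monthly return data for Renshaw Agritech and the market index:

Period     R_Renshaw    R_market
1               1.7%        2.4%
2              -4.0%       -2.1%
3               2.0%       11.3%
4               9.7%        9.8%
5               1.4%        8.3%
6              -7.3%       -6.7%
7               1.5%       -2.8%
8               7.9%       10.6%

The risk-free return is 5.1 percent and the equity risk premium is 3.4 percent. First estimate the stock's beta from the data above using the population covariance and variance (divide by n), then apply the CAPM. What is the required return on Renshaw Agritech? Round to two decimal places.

7.25%

Mean R_i = (1.7 − 4.0 + 2.0 + 9.7 + 1.4 − 7.3 + 1.5 + 7.9) / 8 = 1.6125%
Mean R_m = (2.4 − 2.1 + 11.3 + 9.8 + 8.3 − 6.7 − 2.8 + 10.6) / 8 = 3.8500%
Σ(R_i − R̄_i)(R_m − R̄_m) = 220.5450  ⇒  Cov = 220.5450 / 8 = 27.5681
Σ(R_m − R̄_m)² = 349.3000  ⇒  Var(R_m) = 349.3000 / 8 = 43.6625
β = Cov / Var(R_m) = 27.5681 / 43.6625 = 0.6314
E(R) = R_f + β × MRP = 5.1% + 0.6314 × 3.4% = 7.25%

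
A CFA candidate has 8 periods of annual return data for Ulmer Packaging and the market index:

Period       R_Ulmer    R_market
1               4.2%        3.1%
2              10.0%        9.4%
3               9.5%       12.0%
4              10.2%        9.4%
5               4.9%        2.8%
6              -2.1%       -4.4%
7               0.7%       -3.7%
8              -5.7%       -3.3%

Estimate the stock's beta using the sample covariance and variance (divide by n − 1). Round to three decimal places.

0.847

Mean R_i = (4.2 + 10.0 + 9.5 + 10.2 + 4.9 − 2.1 + 0.7 − 5.7) / 8 = 3.9625%
Mean R_m = (3.1 + 9.4 + 12.0 + 9.4 + 2.8 − 4.4 − 3.7 − 3.3) / 8 = 3.1625%
Σ(R_i − R̄_i)(R_m − R̄_m) = 255.8288  ⇒  Cov = 255.8288 / 7 = 36.5470
Σ(R_m − R̄_m)² = 302.0988  ⇒  Var(R_m) = 302.0988 / 7 = 43.1570
β = Cov / Var(R_m) = 36.5470 / 43.1570 = 0.8468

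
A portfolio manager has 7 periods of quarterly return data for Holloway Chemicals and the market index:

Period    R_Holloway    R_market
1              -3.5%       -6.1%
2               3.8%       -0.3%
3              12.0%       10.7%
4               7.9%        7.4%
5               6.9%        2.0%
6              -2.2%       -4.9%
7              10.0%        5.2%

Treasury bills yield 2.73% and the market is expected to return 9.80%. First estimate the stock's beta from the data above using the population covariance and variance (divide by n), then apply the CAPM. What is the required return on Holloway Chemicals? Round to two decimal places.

9.20%

Mean R_i = (-3.5 + 3.8 + 12.0 + 7.9 + 6.9 − 2.2 + 10.0) / 7 = 4.9857%
Mean R_m = (-6.1 − 0.3 + 10.7 + 7.4 + 2.0 − 4.9 + 5.2) / 7 = 2.0000%
Σ(R_i − R̄_i)(R_m − R̄_m) = 213.8500  ⇒  Cov = 213.8500 / 7 = 30.5500
Σ(R_m − R̄_m)² = 233.6000  ⇒  Var(R_m) = 233.6000 / 7 = 33.3714
β = Cov / Var(R_m) = 30.5500 / 33.3714 = 0.9155
MRP = 9.80% − 2.73% = 7.07%
E(R) = R_f + β × MRP = 2.73% + 0.9155 × 7.07% = 9.20%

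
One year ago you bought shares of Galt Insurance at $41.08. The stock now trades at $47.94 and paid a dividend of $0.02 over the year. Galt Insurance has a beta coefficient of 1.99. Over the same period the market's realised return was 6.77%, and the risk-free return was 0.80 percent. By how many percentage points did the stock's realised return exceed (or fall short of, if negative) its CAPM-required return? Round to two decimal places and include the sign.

+4.07%

Realised HPR = (P1 + D1 − P0) / P0 = (47.94 + 0.02 − 41.08) / 41.08 = 6.88 / 41.08 = 16.7478%
MRP = 6.77% − 0.80% = 5.97%
CAPM required = R_f + β·MRP = 0.80% + 1.99 × 5.97% = 12.6803%
α = realised − required = 16.7478% − 12.6803% = +4.07%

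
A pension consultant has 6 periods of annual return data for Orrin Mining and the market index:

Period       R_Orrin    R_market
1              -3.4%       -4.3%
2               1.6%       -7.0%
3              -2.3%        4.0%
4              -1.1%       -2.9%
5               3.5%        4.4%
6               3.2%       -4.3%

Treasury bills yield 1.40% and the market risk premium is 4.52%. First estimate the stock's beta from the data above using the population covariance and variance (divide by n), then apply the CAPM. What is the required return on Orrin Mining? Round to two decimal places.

Mean R_i = (-3.4 + 1.6 − 2.3 − 1.1 + 3.5 + 3.2) / 6 = 0.2500%
Mean R_m = (-4.3 − 7.0 + 4.0 − 2.9 + 4.4 − 4.3) / 6 = -1.6833%
Σ(R_i − R̄_i)(R_m − R̄_m) = 1.5750  ⇒  Cov = 1.5750 / 6 = 0.2625
Σ(R_m − R̄_m)² = 112.7483  ⇒  Var(R_m) = 112.7483 / 6 = 18.7914
β = Cov / Var(R_m) = 0.2625 / 18.7914 = 0.0140
E(R) = R_f + β × MRP = 1.40% + 0.0140 × 4.52% = 1.46%

1.46%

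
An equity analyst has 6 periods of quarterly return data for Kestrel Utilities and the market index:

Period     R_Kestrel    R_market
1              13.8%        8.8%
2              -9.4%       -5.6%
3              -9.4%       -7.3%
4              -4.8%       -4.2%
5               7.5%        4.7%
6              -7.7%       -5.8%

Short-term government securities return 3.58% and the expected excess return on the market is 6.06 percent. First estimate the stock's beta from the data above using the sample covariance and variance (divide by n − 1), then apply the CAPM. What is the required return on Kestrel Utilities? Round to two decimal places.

Mean R_i = (13.8 − 9.4 − 9.4 − 4.8 + 7.5 − 7.7) / 6 = -1.6667%
Mean R_m = (8.8 − 5.6 − 7.3 − 4.2 + 4.7 − 5.8) / 6 = -1.5667%
Σ(R_i − R̄_i)(R_m − R̄_m) = 327.1033  ⇒  Cov = 327.1033 / 5 = 65.4207
Σ(R_m − R̄_m)² = 220.7333  ⇒  Var(R_m) = 220.7333 / 5 = 44.1467
β = Cov / Var(R_m) = 65.4207 / 44.1467 = 1.4819
E(R) = R_f + β × MRP = 3.58% + 1.4819 × 6.06% = 12.56%

12.56%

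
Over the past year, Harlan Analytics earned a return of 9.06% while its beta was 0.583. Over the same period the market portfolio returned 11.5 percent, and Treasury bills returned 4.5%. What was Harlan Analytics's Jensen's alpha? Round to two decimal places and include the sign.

Market excess return = 11.5% − 4.5% = 7.00%
CAPM benchmark = R_f + β(R_m − R_f) = 4.5% + 0.583 × 7.0% = 8.5810%
α = actual − benchmark = 9.06% − 8.5810% = +0.48%

+0.48%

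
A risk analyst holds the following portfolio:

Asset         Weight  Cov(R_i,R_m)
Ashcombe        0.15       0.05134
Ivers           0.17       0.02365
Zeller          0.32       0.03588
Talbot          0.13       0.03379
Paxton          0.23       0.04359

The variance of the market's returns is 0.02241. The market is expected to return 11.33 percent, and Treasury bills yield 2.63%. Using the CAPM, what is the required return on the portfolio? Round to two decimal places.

β_Ashcombe = 0.05134 / 0.02241 = 2.2909
β_Ivers = 0.02365 / 0.02241 = 1.0553
β_Zeller = 0.03588 / 0.02241 = 1.6011
β_Talbot = 0.03379 / 0.02241 = 1.5078
β_Paxton = 0.04359 / 0.02241 = 1.9451
β_P = Σ w_i β_i = 0.15×2.2909 + 0.17×1.0553 + 0.32×1.6011 + 0.13×1.5078 + 0.23×1.9451 = 1.6788
MRP = 11.33% − 2.63% = 8.70%
E(R_P) = R_f + β_P × MRP = 2.63% + 1.6788 × 8.70% = 17.24%

17.24%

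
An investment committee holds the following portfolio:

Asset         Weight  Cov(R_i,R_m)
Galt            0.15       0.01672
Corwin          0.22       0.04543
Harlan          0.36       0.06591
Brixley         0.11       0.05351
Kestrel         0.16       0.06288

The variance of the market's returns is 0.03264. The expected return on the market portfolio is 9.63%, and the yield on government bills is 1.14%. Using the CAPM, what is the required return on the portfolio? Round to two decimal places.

β_Galt = 0.01672 / 0.03264 = 0.5123
β_Corwin = 0.04543 / 0.03264 = 1.3919
β_Harlan = 0.06591 / 0.03264 = 2.0193
β_Brixley = 0.05351 / 0.03264 = 1.6394
β_Kestrel = 0.06288 / 0.03264 = 1.9265
β_P = Σ w_i β_i = 0.15×0.5123 + 0.22×1.3919 + 0.36×2.0193 + 0.11×1.6394 + 0.16×1.9265 = 1.5986
MRP = 9.63% − 1.14% = 8.49%
E(R_P) = R_f + β_P × MRP = 1.14% + 1.5986 × 8.49% = 14.71%

14.71%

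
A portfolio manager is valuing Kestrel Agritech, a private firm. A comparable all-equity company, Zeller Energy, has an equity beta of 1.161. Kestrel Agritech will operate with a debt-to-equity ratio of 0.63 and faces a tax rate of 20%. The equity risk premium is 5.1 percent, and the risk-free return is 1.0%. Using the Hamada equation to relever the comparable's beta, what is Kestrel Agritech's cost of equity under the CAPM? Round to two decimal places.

β_L = β_U × [1 + (1 − t)(D/E)] = 1.161 × [1 + (1 − 0.20) × 0.63]
    = 1.161 × [1 + 0.80 × 0.63] = 1.161 × 1.5040 = 1.7461
E(R) = R_f + β_L × MRP = 1.0% + 1.7461 × 5.1% = 9.91%

9.91%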